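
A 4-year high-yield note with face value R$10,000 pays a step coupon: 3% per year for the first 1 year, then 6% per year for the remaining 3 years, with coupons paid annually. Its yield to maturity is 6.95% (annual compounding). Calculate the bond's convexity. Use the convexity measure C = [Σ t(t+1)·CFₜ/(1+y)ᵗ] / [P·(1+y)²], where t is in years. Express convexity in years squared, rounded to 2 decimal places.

15.97

With y = 0.0695:
  t   CF        PV=CF/(1+0.0695)^t    t·PV        t(t+1)·PV
  1       300.00       280.5049       280.5049         561.0098
  2       600.00       524.5534     1,049.1067       3,147.3202
  3       600.00       490.4660     1,471.3979       5,885.5917
  4    10,600.00     8,101.8222    32,407.2889     162,036.4446
  Σ                  9,397.3465    35,208.2985     171,630.3662
P = 9,397.3465.
Convexity = Σ t(t+1)·PV / [P·(1+y)²] = 171,630.3662 / (9,397.3465 × 1.143830) = 15.96715.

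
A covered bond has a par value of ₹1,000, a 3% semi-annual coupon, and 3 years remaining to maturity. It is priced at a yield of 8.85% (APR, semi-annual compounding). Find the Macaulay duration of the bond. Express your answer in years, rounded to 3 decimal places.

Periodic yield y = 0.04425. Discount each cash flow and weight by its period:
  t   CF        PV=CF/(1+0.04425)^t    t·PV
  1        15.00        14.3644        14.3644
  2        15.00        13.7557        27.5114
  3        15.00        13.1728        39.5184
  4        15.00        12.6146        50.4584
  5        15.00        12.0801        60.4003
  6     1,015.00       782.7790     4,696.6737
  Σ                    848.7665     4,888.9265
Price P = Σ PV = 848.7665.
Macaulay duration = Σ(t·PV) / P = 4,888.9265 / 848.7665 = 5.76004 half-year periods.
In years: 5.76004 / 2 = 2.88002 years.

2.880 years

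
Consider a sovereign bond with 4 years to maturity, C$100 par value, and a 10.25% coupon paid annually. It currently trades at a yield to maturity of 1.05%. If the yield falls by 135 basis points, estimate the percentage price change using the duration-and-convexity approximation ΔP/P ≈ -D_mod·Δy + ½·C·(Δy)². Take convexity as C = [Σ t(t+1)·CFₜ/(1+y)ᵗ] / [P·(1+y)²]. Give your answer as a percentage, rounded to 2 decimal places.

+4.90%

With y = 0.0105:
  t   CF        PV=CF/(1+0.0105)^t    t·PV        t(t+1)·PV
  1        10.25        10.1435        10.1435          20.2870
  2        10.25        10.0381        20.0762          60.2286
  3        10.25         9.9338        29.8014         119.2055
  4       110.25       105.7385       422.9542       2,114.7709
  Σ                    135.8539       482.9752       2,314.4919
P = 135.8539; D_Mac = 3.55511 yrs; D_mod = 3.51817 yrs; C = 16.68441.
Duration effect: -3.51817 × (-0.0135) = +0.047495
Convexity effect: 0.5 × 16.68441 × (-0.0135)² = +0.0015204
ΔP/P ≈ +0.047495 + 0.0015204 = +0.049016 = +4.9016%.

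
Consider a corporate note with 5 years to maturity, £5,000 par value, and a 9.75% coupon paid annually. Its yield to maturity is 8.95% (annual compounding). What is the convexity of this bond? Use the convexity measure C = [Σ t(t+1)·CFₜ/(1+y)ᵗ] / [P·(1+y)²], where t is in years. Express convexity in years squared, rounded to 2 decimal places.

19.94

With y = 0.0895:
  t   CF        PV=CF/(1+0.0895)^t    t·PV        t(t+1)·PV
  1       487.50       447.4530       447.4530         894.9059
  2       487.50       410.6957       821.3914       2,464.1742
  3       487.50       376.9580     1,130.8739       4,523.4955
  4       487.50       345.9917     1,383.9668       6,919.8340
  5     5,487.50     3,574.6898    17,873.4490     107,240.6938
  Σ                  5,155.7881    21,657.1340     122,043.1034
P = 5,155.7881.
Convexity = Σ t(t+1)·PV / [P·(1+y)²] = 122,043.1034 / (5,155.7881 × 1.187010) = 19.94177.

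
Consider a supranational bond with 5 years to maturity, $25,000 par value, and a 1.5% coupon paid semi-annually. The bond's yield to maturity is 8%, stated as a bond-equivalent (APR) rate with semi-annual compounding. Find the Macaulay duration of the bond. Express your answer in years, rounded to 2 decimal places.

4.80 years

Periodic yield y = 0.04. Discount each cash flow and weight by its period:
  t   CF        PV=CF/(1+0.04)^t    t·PV
  1       187.50       180.2885       180.2885
  2       187.50       173.3543       346.7086
  3       187.50       166.6868       500.0605
  4       187.50       160.2758       641.1031
  5       187.50       154.1113       770.5567
  6       187.50       148.1840       889.1038
  7       187.50       142.4846       997.3921
  8       187.50       137.0044     1,096.0353
  9       187.50       131.7350     1,185.6151
  10   25,187.50    17,015.7725   170,157.7250
  Σ                 18,409.8972   176,764.5887
Price P = Σ PV = 18,409.8972.
Macaulay duration = Σ(t·PV) / P = 176,764.5887 / 18,409.8972 = 9.60161 half-year periods.
In years: 9.60161 / 2 = 4.80080 years.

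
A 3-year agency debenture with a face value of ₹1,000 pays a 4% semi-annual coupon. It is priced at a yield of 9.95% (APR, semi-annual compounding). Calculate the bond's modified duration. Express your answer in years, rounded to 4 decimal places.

Periodic yield y = 0.04975. First find Macaulay duration:
  t   CF        PV=CF/(1+0.04975)^t    t·PV
  1        20.00        19.0522        19.0522
  2        20.00        18.1492        36.2985
  3        20.00        17.2891        51.8673
  4        20.00        16.4697        65.8789
  5        20.00        15.6892        78.4460
  6     1,020.00       762.2280     4,573.3677
  Σ                    848.8774     4,824.9105
P = 848.8774; Macaulay duration = 4,824.9105 / 848.8774 = 5.68387 half-year periods = 2.84194 years.
Modified duration = D_Mac / (1 + y) = 2.84194 / 1.04975 = 2.70725 years.

2.7073 years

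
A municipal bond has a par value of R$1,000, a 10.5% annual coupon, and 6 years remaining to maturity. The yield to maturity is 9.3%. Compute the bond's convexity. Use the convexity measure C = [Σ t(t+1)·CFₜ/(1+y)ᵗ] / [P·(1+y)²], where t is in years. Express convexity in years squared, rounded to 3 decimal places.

25.744

With y = 0.093:
  t   CF        PV=CF/(1+0.093)^t    t·PV        t(t+1)·PV
  1       105.00        96.0659        96.0659         192.1317
  2       105.00        87.8919       175.7838         527.3515
  3       105.00        80.4135       241.2404         964.9617
  4       105.00        73.5713       294.2853       1,471.4267
  5       105.00        67.3114       336.5569       2,019.3414
  6     1,105.00       648.0989     3,888.5936      27,220.1552
  Σ                  1,053.3529     5,032.5260      32,395.3683
P = 1,053.3529.
Convexity = Σ t(t+1)·PV / [P·(1+y)²] = 32,395.3683 / (1,053.3529 × 1.194649) = 25.74357.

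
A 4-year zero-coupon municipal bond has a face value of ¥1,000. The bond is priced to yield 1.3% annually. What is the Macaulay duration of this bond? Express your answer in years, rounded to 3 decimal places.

A zero-coupon bond has a single cash flow at maturity, so its Macaulay duration equals its maturity: 4 years.

4.000 years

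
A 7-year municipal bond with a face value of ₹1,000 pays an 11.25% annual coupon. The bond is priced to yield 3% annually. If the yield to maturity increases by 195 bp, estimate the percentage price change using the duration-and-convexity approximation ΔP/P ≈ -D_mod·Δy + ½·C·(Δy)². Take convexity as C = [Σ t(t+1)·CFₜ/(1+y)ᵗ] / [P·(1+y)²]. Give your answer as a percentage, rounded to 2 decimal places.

With y = 0.03:
  t   CF        PV=CF/(1+0.03)^t    t·PV        t(t+1)·PV
  1       112.50       109.2233       109.2233         218.4466
  2       112.50       106.0420       212.0841         636.2522
  3       112.50       102.9534       308.8603       1,235.4412
  4       112.50        99.9548       399.8192       1,999.0959
  5       112.50        97.0435       485.2174       2,911.3046
  6       112.50        94.2170       565.3019       3,957.1131
  7     1,112.50       904.5643     6,331.9501      50,655.6012
  Σ                  1,513.9983     8,412.4563      61,613.2549
P = 1,513.9983; D_Mac = 5.55645 yrs; D_mod = 5.39461 yrs; C = 38.35962.
Duration effect: -5.39461 × (+0.0195) = -0.105195
Convexity effect: 0.5 × 38.35962 × (0.0195)² = +0.0072931
ΔP/P ≈ -0.105195 + 0.0072931 = -0.097902 = -9.7902%.

-9.79%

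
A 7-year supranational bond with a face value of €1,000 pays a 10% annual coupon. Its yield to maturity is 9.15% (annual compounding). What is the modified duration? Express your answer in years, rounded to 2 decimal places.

Periodic yield y = 0.0915. First find Macaulay duration:
  t   CF        PV=CF/(1+0.0915)^t    t·PV
  1       100.00        91.6170        91.6170
  2       100.00        83.9368       167.8736
  3       100.00        76.9004       230.7013
  4       100.00        70.4539       281.8156
  5       100.00        64.5478       322.7389
  6       100.00        59.1368       354.8206
  7     1,100.00       595.9729     4,171.8102
  Σ                  1,042.5656     5,621.3773
P = 1,042.5656; Macaulay duration = 5,621.3773 / 1,042.5656 = 5.39187 years.
Modified duration = D_Mac / (1 + y) = 5.39187 / 1.0915 = 4.93987 years.

4.94 years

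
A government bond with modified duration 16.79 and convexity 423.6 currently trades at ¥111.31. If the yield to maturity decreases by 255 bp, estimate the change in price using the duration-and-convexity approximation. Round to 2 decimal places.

Duration effect: -D_mod·Δy = -16.79 × (-0.0255) = +0.428145
Convexity effect: ½·C·(Δy)² = 0.5 × 423.6 × (-0.0255)² = +0.13772295
ΔP/P ≈ +0.428145 + 0.13772295 = +0.56586795
ΔP ≈ 111.31 × (+0.56586795) = +62.9867615145.

+¥62.99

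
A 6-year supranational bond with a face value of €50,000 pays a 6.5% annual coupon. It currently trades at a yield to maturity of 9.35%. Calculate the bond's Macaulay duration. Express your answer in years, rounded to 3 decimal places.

5.088 years

Periodic yield y = 0.0935. Discount each cash flow and weight by its year:
  t   CF        PV=CF/(1+0.0935)^t    t·PV
  1     3,250.00     2,972.1079     2,972.1079
  2     3,250.00     2,717.9771     5,435.9541
  3     3,250.00     2,485.5757     7,456.7272
  4     3,250.00     2,273.0459     9,092.1837
  5     3,250.00     2,078.6886    10,393.4428
  6    53,250.00    31,146.3305   186,877.9831
  Σ                 43,673.7257   222,228.3988
Price P = Σ PV = 43,673.7257.
Macaulay duration = Σ(t·PV) / P = 222,228.3988 / 43,673.7257 = 5.08838 years.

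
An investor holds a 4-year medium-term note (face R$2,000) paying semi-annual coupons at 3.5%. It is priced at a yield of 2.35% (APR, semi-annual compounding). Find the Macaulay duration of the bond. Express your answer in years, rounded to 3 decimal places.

3.773 years

Periodic yield y = 0.01175. Discount each cash flow and weight by its period:
  t   CF        PV=CF/(1+0.01175)^t    t·PV
  1        35.00        34.5935        34.5935
  2        35.00        34.1918        68.3835
  3        35.00        33.7947       101.3841
  4        35.00        33.4022       133.6088
  5        35.00        33.0143       165.0715
  6        35.00        32.6309       195.7853
  7        35.00        32.2519       225.7634
  8     2,035.00     1,853.4408    14,827.5261
  Σ                  2,087.3200    15,752.1162
Price P = Σ PV = 2,087.3200.
Macaulay duration = Σ(t·PV) / P = 15,752.1162 / 2,087.3200 = 7.54657 half-year periods.
In years: 7.54657 / 2 = 3.77329 years.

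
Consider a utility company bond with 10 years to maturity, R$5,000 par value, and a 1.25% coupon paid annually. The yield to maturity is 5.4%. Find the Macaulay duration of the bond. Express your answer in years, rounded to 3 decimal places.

9.319 years

Periodic yield y = 0.054. Discount each cash flow and weight by its year:
  t   CF        PV=CF/(1+0.054)^t    t·PV
  1        62.50        59.2979        59.2979
  2        62.50        56.2599       112.5198
  3        62.50        53.3775       160.1325
  4        62.50        50.6428       202.5711
  5        62.50        48.0482       240.2409
  6        62.50        45.5865       273.5191
  7        62.50        43.2510       302.7567
  8        62.50        41.0351       328.2805
  9        62.50        38.9327       350.3943
  10    5,062.50     2,991.9817    29,919.8166
  Σ                  3,428.4132    31,949.5294
Price P = Σ PV = 3,428.4132.
Macaulay duration = Σ(t·PV) / P = 31,949.5294 / 3,428.4132 = 9.31904 years.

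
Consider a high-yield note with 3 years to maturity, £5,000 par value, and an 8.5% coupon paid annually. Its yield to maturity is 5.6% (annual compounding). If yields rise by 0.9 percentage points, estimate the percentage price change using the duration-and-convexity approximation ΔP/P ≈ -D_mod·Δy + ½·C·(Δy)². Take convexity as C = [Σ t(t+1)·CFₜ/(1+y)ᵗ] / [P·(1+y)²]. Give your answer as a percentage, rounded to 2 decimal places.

With y = 0.056:
  t   CF        PV=CF/(1+0.056)^t    t·PV        t(t+1)·PV
  1       425.00       402.4621       402.4621         804.9242
  2       425.00       381.1194       762.2389       2,286.7166
  3     5,425.00     4,606.8915    13,820.6746      55,282.6985
  Σ                  5,390.4731    14,985.3756      58,374.3393
P = 5,390.4731; D_Mac = 2.77997 yrs; D_mod = 2.63255 yrs; C = 9.71107.
Duration effect: -2.63255 × (+0.009) = -0.023693
Convexity effect: 0.5 × 9.71107 × (0.009)² = +0.0003933
ΔP/P ≈ -0.023693 + 0.0003933 = -0.023300 = -2.3300%.

-2.33%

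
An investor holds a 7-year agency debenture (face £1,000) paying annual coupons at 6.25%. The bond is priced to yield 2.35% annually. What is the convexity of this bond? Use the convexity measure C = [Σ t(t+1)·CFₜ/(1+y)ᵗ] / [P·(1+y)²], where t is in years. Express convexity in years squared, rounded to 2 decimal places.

43.44

With y = 0.0235:
  t   CF        PV=CF/(1+0.0235)^t    t·PV        t(t+1)·PV
  1        62.50        61.0650        61.0650         122.1299
  2        62.50        59.6629       119.3258         357.9774
  3        62.50        58.2930       174.8790         699.5161
  4        62.50        56.9546       227.8183       1,139.0915
  5        62.50        55.6469       278.2344       1,669.4063
  6        62.50        54.3692       326.2152       2,283.5064
  7     1,062.50       903.0546     6,321.3822      50,571.0577
  Σ                  1,249.0461     7,508.9199      56,842.6852
P = 1,249.0461.
Convexity = Σ t(t+1)·PV / [P·(1+y)²] = 56,842.6852 / (1,249.0461 × 1.047552) = 43.44306.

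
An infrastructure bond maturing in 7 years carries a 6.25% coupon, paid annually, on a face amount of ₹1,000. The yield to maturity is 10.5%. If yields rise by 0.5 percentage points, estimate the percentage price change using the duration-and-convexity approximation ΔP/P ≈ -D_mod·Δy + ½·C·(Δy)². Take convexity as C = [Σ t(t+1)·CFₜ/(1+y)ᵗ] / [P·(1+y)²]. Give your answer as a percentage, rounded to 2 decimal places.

-2.55%

With y = 0.105:
  t   CF        PV=CF/(1+0.105)^t    t·PV        t(t+1)·PV
  1        62.50        56.5611        56.5611         113.1222
  2        62.50        51.1865       102.3730         307.1190
  3        62.50        46.3226       138.9679         555.8715
  4        62.50        41.9209       167.6837         838.4186
  5        62.50        37.9375       189.6875       1,138.1248
  6        62.50        34.3326       205.9954       1,441.9681
  7     1,062.50       528.1934     3,697.3540      29,578.8319
  Σ                    796.4546     4,558.6226      33,973.4561
P = 796.4546; D_Mac = 5.72364 yrs; D_mod = 5.17977 yrs; C = 34.93447.
Duration effect: -5.17977 × (+0.005) = -0.025899
Convexity effect: 0.5 × 34.93447 × (0.005)² = +0.0004367
ΔP/P ≈ -0.025899 + 0.0004367 = -0.025462 = -2.5462%.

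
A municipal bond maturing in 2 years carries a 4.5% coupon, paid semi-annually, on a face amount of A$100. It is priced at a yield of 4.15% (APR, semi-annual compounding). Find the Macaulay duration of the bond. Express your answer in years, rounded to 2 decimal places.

1.94 years

Periodic yield y = 0.02075. Discount each cash flow and weight by its period:
  t   CF        PV=CF/(1+0.02075)^t    t·PV
  1         2.25         2.2043         2.2043
  2         2.25         2.1595         4.3189
  3         2.25         2.1156         6.3467
  4       102.25        94.1859       376.7435
  Σ                    100.6651       389.6133
Price P = Σ PV = 100.6651.
Macaulay duration = Σ(t·PV) / P = 389.6133 / 100.6651 = 3.87039 half-year periods.
In years: 3.87039 / 2 = 1.93519 years.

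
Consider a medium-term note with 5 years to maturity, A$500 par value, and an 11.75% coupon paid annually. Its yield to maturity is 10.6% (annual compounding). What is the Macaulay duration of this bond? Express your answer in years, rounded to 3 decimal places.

4.074 years

Periodic yield y = 0.106. Discount each cash flow and weight by its year:
  t   CF        PV=CF/(1+0.106)^t    t·PV
  1        58.75        53.1193        53.1193
  2        58.75        48.0283        96.0567
  3        58.75        43.4253       130.2758
  4        58.75        39.2634       157.0534
  5       558.75       337.6307     1,688.1534
  Σ                    521.4670     2,124.6586
Price P = Σ PV = 521.4670.
Macaulay duration = Σ(t·PV) / P = 2,124.6586 / 521.4670 = 4.07439 years.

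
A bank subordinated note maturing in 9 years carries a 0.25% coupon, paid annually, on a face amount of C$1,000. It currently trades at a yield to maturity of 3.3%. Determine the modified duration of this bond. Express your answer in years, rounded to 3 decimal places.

8.610 years

Periodic yield y = 0.033. First find Macaulay duration:
  t   CF        PV=CF/(1+0.033)^t    t·PV
  1         2.50         2.4201         2.4201
  2         2.50         2.3428         4.6856
  3         2.50         2.2680         6.8039
  4         2.50         2.1955         8.7821
  5         2.50         2.1254        10.6269
  6         2.50         2.0575        12.3449
  7         2.50         1.9918        13.9423
  8         2.50         1.9281        15.4251
  9     1,002.50       748.4822     6,736.3400
  Σ                    765.8115     6,811.3711
P = 765.8115; Macaulay duration = 6,811.3711 / 765.8115 = 8.89432 years.
Modified duration = D_Mac / (1 + y) = 8.89432 / 1.033 = 8.61018 years.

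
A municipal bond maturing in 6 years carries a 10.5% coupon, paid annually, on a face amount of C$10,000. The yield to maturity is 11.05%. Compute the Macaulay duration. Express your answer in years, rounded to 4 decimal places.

4.7268 years

Periodic yield y = 0.1105. Discount each cash flow and weight by its year:
  t   CF        PV=CF/(1+0.1105)^t    t·PV
  1     1,050.00       945.5200       945.5200
  2     1,050.00       851.4363     1,702.8726
  3     1,050.00       766.7144     2,300.1431
  4     1,050.00       690.4227     2,761.6907
  5     1,050.00       621.7224     3,108.6118
  6    11,050.00     5,891.8394    35,351.0364
  Σ                  9,767.6552    46,169.8748
Price P = Σ PV = 9,767.6552.
Macaulay duration = Σ(t·PV) / P = 46,169.8748 / 9,767.6552 = 4.72681 years.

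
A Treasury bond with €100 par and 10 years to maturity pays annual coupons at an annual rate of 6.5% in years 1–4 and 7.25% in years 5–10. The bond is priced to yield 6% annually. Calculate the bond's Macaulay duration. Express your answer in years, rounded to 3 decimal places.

Periodic yield y = 0.06. Discount each cash flow and weight by its year:
  t   CF        PV=CF/(1+0.06)^t    t·PV
  1         6.50         6.1321         6.1321
  2         6.50         5.7850        11.5700
  3         6.50         5.4575        16.3726
  4         6.50         5.1486        20.5944
  5         7.25         5.4176        27.0881
  6         7.25         5.1110        30.6658
  7         7.25         4.8217        33.7516
  8         7.25         4.5487        36.3899
  9         7.25         4.2913        38.6214
  10      107.25        59.8878       598.8784
  Σ                    106.6013       820.0643
Price P = Σ PV = 106.6013.
Macaulay duration = Σ(t·PV) / P = 820.0643 / 106.6013 = 7.69282 years.

7.693 years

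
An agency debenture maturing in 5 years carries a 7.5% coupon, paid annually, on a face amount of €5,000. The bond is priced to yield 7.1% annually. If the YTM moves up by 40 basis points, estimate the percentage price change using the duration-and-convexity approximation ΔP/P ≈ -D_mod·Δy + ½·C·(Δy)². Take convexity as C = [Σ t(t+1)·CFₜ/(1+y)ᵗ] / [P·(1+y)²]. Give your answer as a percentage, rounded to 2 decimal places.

With y = 0.071:
  t   CF        PV=CF/(1+0.071)^t    t·PV        t(t+1)·PV
  1       375.00       350.1401       350.1401         700.2801
  2       375.00       326.9282       653.8563       1,961.5689
  3       375.00       305.2550       915.7651       3,663.0606
  4       375.00       285.0187     1,140.0749       5,700.3744
  5     5,375.00     3,814.4429    19,072.2143     114,433.2860
  Σ                  5,081.7848    22,132.0507     126,458.5700
P = 5,081.7848; D_Mac = 4.35517 yrs; D_mod = 4.06645 yrs; C = 21.69467.
Duration effect: -4.06645 × (+0.004) = -0.016266
Convexity effect: 0.5 × 21.69467 × (0.004)² = +0.0001736
ΔP/P ≈ -0.016266 + 0.0001736 = -0.016092 = -1.6092%.

-1.61%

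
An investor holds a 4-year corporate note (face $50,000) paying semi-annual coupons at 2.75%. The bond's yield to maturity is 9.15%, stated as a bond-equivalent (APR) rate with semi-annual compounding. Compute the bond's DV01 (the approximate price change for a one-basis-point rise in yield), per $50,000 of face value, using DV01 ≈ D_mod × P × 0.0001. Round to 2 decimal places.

$14.29

Periodic yield y = 0.04575.
  t   CF        PV=CF/(1+0.04575)^t    t·PV
  1       687.50       657.4229       657.4229
  2       687.50       628.6616     1,257.3233
  3       687.50       601.1586     1,803.4759
  4       687.50       574.8588     2,299.4353
  5       687.50       549.7096     2,748.5481
  6       687.50       525.6606     3,153.9639
  7       687.50       502.6638     3,518.6464
  8    50,687.50    35,438.7084   283,509.6674
  Σ                 39,478.8445   298,948.4832
P = 39,478.8445; D_Mac = 7.57237 half-year periods = 3.78619 yrs; D_mod = 3.62055 yrs.
DV01 ≈ 3.62055 × 39,478.8445 × 0.0001 = 14.293497.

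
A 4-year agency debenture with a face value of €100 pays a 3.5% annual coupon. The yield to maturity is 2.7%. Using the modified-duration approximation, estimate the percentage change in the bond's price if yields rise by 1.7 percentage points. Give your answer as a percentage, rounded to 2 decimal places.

Periodic yield y = 0.027. Modified duration first:
  t   CF        PV=CF/(1+0.027)^t    t·PV
  1         3.50         3.4080         3.4080
  2         3.50         3.3184         6.6368
  3         3.50         3.2311         9.6934
  4       103.50        93.0376       372.1505
  Σ                    102.9951       391.8887
P = 102.9951; D_Mac = 3.80492 yrs; D_mod = 3.80492/(1+0.027) = 3.70489 yrs.
ΔP/P ≈ -D_mod · Δy = -3.70489 × (+0.017) = -0.062983 = -6.2983%.

-6.30%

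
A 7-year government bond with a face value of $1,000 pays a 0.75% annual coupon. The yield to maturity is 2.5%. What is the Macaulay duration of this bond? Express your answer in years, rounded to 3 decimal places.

Periodic yield y = 0.025. Discount each cash flow and weight by its year:
  t   CF        PV=CF/(1+0.025)^t    t·PV
  1         7.50         7.3171         7.3171
  2         7.50         7.1386        14.2772
  3         7.50         6.9645        20.8935
  4         7.50         6.7946        27.1785
  5         7.50         6.6289        33.1445
  6         7.50         6.4672        38.8034
  7     1,007.50       847.5747     5,933.0231
  Σ                    888.8857     6,074.6373
Price P = Σ PV = 888.8857.
Macaulay duration = Σ(t·PV) / P = 6,074.6373 / 888.8857 = 6.83399 years.

6.834 years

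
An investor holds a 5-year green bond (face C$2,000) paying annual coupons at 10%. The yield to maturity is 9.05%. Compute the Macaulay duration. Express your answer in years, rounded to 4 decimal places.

Periodic yield y = 0.0905. Discount each cash flow and weight by its year:
  t   CF        PV=CF/(1+0.0905)^t    t·PV
  1       200.00       183.4021       183.4021
  2       200.00       168.1817       336.3633
  3       200.00       154.2244       462.6731
  4       200.00       141.4254       565.7015
  5     2,200.00     1,426.5741     7,132.8704
  Σ                  2,073.8076     8,681.0104
Price P = Σ PV = 2,073.8076.
Macaulay duration = Σ(t·PV) / P = 8,681.0104 / 2,073.8076 = 4.18603 years.

4.1860 years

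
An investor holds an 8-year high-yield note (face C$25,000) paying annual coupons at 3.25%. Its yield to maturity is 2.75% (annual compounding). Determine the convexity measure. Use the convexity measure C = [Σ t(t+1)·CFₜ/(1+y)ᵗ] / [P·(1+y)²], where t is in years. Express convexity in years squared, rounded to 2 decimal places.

With y = 0.0275:
  t   CF        PV=CF/(1+0.0275)^t    t·PV        t(t+1)·PV
  1       812.50       790.7543       790.7543       1,581.5085
  2       812.50       769.5905     1,539.1810       4,617.5431
  3       812.50       748.9932     2,246.9796       8,987.9185
  4       812.50       728.9472     2,915.7886      14,578.9432
  5       812.50       709.4376     3,547.1881      21,283.1287
  6       812.50       690.4502     4,142.7015      28,998.9102
  7       812.50       671.9710     4,703.7973      37,630.3782
  8    25,812.50    20,776.6453   166,213.1620   1,495,918.4584
  Σ                 25,886.7893   186,099.5524   1,613,596.7887
P = 25,886.7893.
Convexity = Σ t(t+1)·PV / [P·(1+y)²] = 1,613,596.7887 / (25,886.7893 × 1.055756) = 59.04093.

59.04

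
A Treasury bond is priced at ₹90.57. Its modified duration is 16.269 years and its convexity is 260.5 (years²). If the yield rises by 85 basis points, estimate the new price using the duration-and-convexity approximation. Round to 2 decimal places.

Duration effect: -D_mod·Δy = -16.269 × (+0.0085) = -0.1382865
Convexity effect: ½·C·(Δy)² = 0.5 × 260.5 × (0.0085)² = +0.0094105625
ΔP/P ≈ -0.1382865 + 0.0094105625 = -0.1288759375
New price ≈ 90.57 × (1 - 0.1288759375) = 78.897706340625.

₹78.90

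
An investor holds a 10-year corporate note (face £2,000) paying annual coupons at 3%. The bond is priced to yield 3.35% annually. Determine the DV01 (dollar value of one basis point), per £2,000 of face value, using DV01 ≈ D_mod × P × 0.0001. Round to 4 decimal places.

Periodic yield y = 0.0335.
  t   CF        PV=CF/(1+0.0335)^t    t·PV
  1        60.00        58.0552        58.0552
  2        60.00        56.1733       112.3467
  3        60.00        54.3525       163.0576
  4        60.00        52.5907       210.3630
  5        60.00        50.8861       254.4303
  6        60.00        49.2366       295.4198
  7        60.00        47.6407       333.4847
  8        60.00        46.0964       368.7715
  9        60.00        44.6023       401.4204
  10    2,060.00     1,481.7073    14,817.0727
  Σ                  1,941.3411    17,014.4219
P = 1,941.3411; D_Mac = 8.76426 yrs; D_mod = 8.48018 yrs.
DV01 ≈ 8.48018 × 1,941.3411 × 0.0001 = 1.646291.

£1.6463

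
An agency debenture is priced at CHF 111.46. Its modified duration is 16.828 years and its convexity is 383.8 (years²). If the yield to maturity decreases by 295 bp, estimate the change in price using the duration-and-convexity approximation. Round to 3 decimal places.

Duration effect: -D_mod·Δy = -16.828 × (-0.0295) = +0.496426
Convexity effect: ½·C·(Δy)² = 0.5 × 383.8 × (-0.0295)² = +0.167000975
ΔP/P ≈ +0.496426 + 0.167000975 = +0.663426975
ΔP ≈ 111.46 × (+0.663426975) = +73.9455706335.

+CHF 73.946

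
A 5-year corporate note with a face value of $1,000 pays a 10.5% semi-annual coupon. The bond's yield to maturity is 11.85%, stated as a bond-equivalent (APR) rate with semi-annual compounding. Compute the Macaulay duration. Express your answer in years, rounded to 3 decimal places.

3.985 years

Periodic yield y = 0.05925. Discount each cash flow and weight by its period:
  t   CF        PV=CF/(1+0.05925)^t    t·PV
  1        52.50        49.5634        49.5634
  2        52.50        46.7910        93.5820
  3        52.50        44.1737       132.5211
  4        52.50        41.7028       166.8113
  5        52.50        39.3701       196.8507
  6        52.50        37.1679       223.0076
  7        52.50        35.0889       245.6224
  8        52.50        33.1262       265.0095
  9        52.50        31.2733       281.4593
  10    1,052.50       591.8851     5,918.8506
  Σ                    950.1424     7,573.2780
Price P = Σ PV = 950.1424.
Macaulay duration = Σ(t·PV) / P = 7,573.2780 / 950.1424 = 7.97068 half-year periods.
In years: 7.97068 / 2 = 3.98534 years.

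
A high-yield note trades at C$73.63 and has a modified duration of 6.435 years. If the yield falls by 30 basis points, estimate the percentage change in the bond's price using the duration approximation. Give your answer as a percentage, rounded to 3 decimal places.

Duration approximation: ΔP/P ≈ -D_mod · Δy = -6.435 × (-0.003) = +0.019305.
As a percentage: +1.9305%.

+1.931%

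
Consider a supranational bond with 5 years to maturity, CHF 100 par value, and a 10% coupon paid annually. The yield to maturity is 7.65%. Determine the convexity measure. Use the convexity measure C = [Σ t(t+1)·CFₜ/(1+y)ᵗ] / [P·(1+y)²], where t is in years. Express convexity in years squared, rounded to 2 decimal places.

20.48

With y = 0.0765:
  t   CF        PV=CF/(1+0.0765)^t    t·PV        t(t+1)·PV
  1        10.00         9.2894         9.2894          18.5787
  2        10.00         8.6292        17.2585          51.7754
  3        10.00         8.0160        24.0480          96.1920
  4        10.00         7.4464        29.7854         148.9271
  5       110.00        76.0891       380.4456       2,282.6734
  Σ                    109.4701       460.8268       2,598.1466
P = 109.4701.
Convexity = Σ t(t+1)·PV / [P·(1+y)²] = 2,598.1466 / (109.4701 × 1.158852) = 20.48048.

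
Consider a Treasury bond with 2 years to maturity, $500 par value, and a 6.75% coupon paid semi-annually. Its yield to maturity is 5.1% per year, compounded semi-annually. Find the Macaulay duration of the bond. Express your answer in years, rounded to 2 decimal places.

1.91 years

Periodic yield y = 0.0255. Discount each cash flow and weight by its period:
  t   CF        PV=CF/(1+0.0255)^t    t·PV
  1       16.875        16.4554        16.4554
  2       16.875        16.0462        32.0924
  3       16.875        15.6472        46.9416
  4      516.875       467.3507     1,869.4027
  Σ                    515.4995     1,964.8921
Price P = Σ PV = 515.4995.
Macaulay duration = Σ(t·PV) / P = 1,964.8921 / 515.4995 = 3.81163 half-year periods.
In years: 3.81163 / 2 = 1.90581 years.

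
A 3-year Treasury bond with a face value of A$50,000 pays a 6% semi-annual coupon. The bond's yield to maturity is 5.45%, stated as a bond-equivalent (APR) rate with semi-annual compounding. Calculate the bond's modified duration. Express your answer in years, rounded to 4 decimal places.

2.7176 years

Periodic yield y = 0.02725. First find Macaulay duration:
  t   CF        PV=CF/(1+0.02725)^t    t·PV
  1     1,500.00     1,460.2093     1,460.2093
  2     1,500.00     1,421.4741     2,842.9483
  3     1,500.00     1,383.7665     4,151.2995
  4     1,500.00     1,347.0591     5,388.2365
  5     1,500.00     1,311.3255     6,556.6275
  6    51,500.00    43,827.8664   262,967.1986
  Σ                 50,751.7010   283,366.5197
P = 50,751.7010; Macaulay duration = 283,366.5197 / 50,751.7010 = 5.58339 half-year periods = 2.79169 years.
Modified duration = D_Mac / (1 + y) = 2.79169 / 1.02725 = 2.71764 years.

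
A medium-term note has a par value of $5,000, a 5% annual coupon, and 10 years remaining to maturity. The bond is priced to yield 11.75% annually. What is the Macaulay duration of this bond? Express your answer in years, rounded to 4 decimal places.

Periodic yield y = 0.1175. Discount each cash flow and weight by its year:
  t   CF        PV=CF/(1+0.1175)^t    t·PV
  1       250.00       223.7136       223.7136
  2       250.00       200.1912       400.3824
  3       250.00       179.1420       537.4260
  4       250.00       160.3060       641.2242
  5       250.00       143.4506       717.2530
  6       250.00       128.3674       770.2045
  7       250.00       114.8702       804.0912
  8       250.00       102.7921       822.3368
  9       250.00        91.9840       827.8559
  10    5,250.00     1,728.5581    17,285.5812
  Σ                  3,073.3753    23,030.0687
Price P = Σ PV = 3,073.3753.
Macaulay duration = Σ(t·PV) / P = 23,030.0687 / 3,073.3753 = 7.49341 years.

7.4934 years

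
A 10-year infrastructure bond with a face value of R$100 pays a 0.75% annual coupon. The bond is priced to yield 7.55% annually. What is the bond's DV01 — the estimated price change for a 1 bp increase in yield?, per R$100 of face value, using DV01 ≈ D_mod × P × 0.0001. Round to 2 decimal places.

R$0.05

Periodic yield y = 0.0755.
  t   CF        PV=CF/(1+0.0755)^t    t·PV
  1         0.75         0.6974         0.6974
  2         0.75         0.6484         1.2968
  3         0.75         0.6029         1.8086
  4         0.75         0.5606         2.2422
  5         0.75         0.5212         2.6060
  6         0.75         0.4846         2.9077
  7         0.75         0.4506         3.1542
  8         0.75         0.4190         3.3517
  9         0.75         0.3896         3.5060
  10      100.75        48.6565       486.5650
  Σ                     53.4306       508.1357
P = 53.4306; D_Mac = 9.51020 yrs; D_mod = 8.84258 yrs.
DV01 ≈ 8.84258 × 53.4306 × 0.0001 = 0.047246.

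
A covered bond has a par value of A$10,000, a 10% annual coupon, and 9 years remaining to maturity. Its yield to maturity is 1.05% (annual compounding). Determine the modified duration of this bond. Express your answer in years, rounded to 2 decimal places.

Periodic yield y = 0.0105. First find Macaulay duration:
  t   CF        PV=CF/(1+0.0105)^t    t·PV
  1     1,000.00       989.6091       989.6091
  2     1,000.00       979.3262     1,958.6524
  3     1,000.00       969.1501     2,907.4503
  4     1,000.00       959.0798     3,836.3191
  5     1,000.00       949.1141     4,745.5703
  6     1,000.00       939.2519     5,635.5115
  7     1,000.00       929.4923     6,506.4458
  8     1,000.00       919.8340     7,358.6720
  9    11,000.00    10,013.0371    90,117.3337
  Σ                 17,647.8945   124,055.5642
P = 17,647.8945; Macaulay duration = 124,055.5642 / 17,647.8945 = 7.02948 years.
Modified duration = D_Mac / (1 + y) = 7.02948 / 1.0105 = 6.95644 years.

6.96 years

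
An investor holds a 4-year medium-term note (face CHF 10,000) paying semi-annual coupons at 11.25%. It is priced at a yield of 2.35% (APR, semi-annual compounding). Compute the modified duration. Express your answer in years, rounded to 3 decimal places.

3.392 years

Periodic yield y = 0.01175. First find Macaulay duration:
  t   CF        PV=CF/(1+0.01175)^t    t·PV
  1       562.50       555.9674       555.9674
  2       562.50       549.5106     1,099.0213
  3       562.50       543.1289     1,629.3866
  4       562.50       536.8212     2,147.2849
  5       562.50       530.5868     2,652.9341
  6       562.50       524.4248     3,146.5490
  7       562.50       518.3344     3,628.3408
  8    10,562.50     9,620.1317    76,961.0536
  Σ                 13,378.9059    91,820.5377
P = 13,378.9059; Macaulay duration = 91,820.5377 / 13,378.9059 = 6.86308 half-year periods = 3.43154 years.
Modified duration = D_Mac / (1 + y) = 3.43154 / 1.01175 = 3.39169 years.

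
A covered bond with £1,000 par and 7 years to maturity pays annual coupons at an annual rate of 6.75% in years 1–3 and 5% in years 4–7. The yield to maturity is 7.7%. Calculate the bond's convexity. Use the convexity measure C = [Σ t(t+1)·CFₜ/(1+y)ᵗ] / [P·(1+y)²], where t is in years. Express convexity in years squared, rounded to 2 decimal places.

With y = 0.077:
  t   CF        PV=CF/(1+0.077)^t    t·PV        t(t+1)·PV
  1        67.50        62.6741        62.6741         125.3482
  2        67.50        58.1932       116.3864         349.1593
  3        67.50        54.0327       162.0981         648.3924
  4        50.00        37.1627       148.6508         743.2539
  5        50.00        34.5058       172.5288       1,035.1725
  6        50.00        32.0388       192.2326       1,345.6282
  7     1,050.00       624.7113     4,372.9792      34,983.8340
  Σ                    903.3185     5,227.5500      39,230.7884
P = 903.3185.
Convexity = Σ t(t+1)·PV / [P·(1+y)²] = 39,230.7884 / (903.3185 × 1.159929) = 37.44163.

37.44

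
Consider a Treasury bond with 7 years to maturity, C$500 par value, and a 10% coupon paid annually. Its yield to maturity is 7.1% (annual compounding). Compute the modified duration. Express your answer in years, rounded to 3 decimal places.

Periodic yield y = 0.071. First find Macaulay duration:
  t   CF        PV=CF/(1+0.071)^t    t·PV
  1        50.00        46.6853        46.6853
  2        50.00        43.5904        87.1808
  3        50.00        40.7007       122.1020
  4        50.00        38.0025       152.0100
  5        50.00        35.4832       177.4159
  6        50.00        33.1309       198.7854
  7       550.00       340.2800     2,381.9598
  Σ                    577.8730     3,166.1393
P = 577.8730; Macaulay duration = 3,166.1393 / 577.8730 = 5.47895 years.
Modified duration = D_Mac / (1 + y) = 5.47895 / 1.071 = 5.11574 years.

5.116 years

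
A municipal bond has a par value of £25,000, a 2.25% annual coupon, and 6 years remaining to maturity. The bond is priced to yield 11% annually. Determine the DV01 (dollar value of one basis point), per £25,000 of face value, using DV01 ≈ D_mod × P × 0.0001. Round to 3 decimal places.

Periodic yield y = 0.11.
  t   CF        PV=CF/(1+0.11)^t    t·PV
  1       562.50       506.7568       506.7568
  2       562.50       456.5376       913.0752
  3       562.50       411.2952     1,233.8855
  4       562.50       370.5362     1,482.1447
  5       562.50       333.8164     1,669.0819
  6    25,562.50    13,666.7564    82,000.5382
  Σ                 15,745.6984    87,805.4822
P = 15,745.6984; D_Mac = 5.57647 yrs; D_mod = 5.02385 yrs.
DV01 ≈ 5.02385 × 15,745.6984 × 0.0001 = 7.910404.

£7.910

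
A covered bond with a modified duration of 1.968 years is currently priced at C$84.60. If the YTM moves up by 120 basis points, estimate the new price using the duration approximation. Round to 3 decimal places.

Duration approximation: ΔP/P ≈ -D_mod · Δy = -1.968 × (+0.012) = -0.023616.
New price ≈ 84.60 × (1 - 0.023616) = 82.6020864.

C$82.602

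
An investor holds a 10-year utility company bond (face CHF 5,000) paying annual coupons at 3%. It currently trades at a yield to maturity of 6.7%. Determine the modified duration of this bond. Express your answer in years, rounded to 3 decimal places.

8.004 years

Periodic yield y = 0.067. First find Macaulay duration:
  t   CF        PV=CF/(1+0.067)^t    t·PV
  1       150.00       140.5811       140.5811
  2       150.00       131.7536       263.5072
  3       150.00       123.4804       370.4412
  4       150.00       115.7267       462.9068
  5       150.00       108.4599       542.2995
  6       150.00       101.6494       609.8963
  7       150.00        95.2665       666.8657
  8       150.00        89.2845       714.2757
  9       150.00        83.6780       753.1023
  10    5,150.00     2,692.5454    26,925.4540
  Σ                  3,682.4254    31,449.3297
P = 3,682.4254; Macaulay duration = 31,449.3297 / 3,682.4254 = 8.54038 years.
Modified duration = D_Mac / (1 + y) = 8.54038 / 1.067 = 8.00411 years.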